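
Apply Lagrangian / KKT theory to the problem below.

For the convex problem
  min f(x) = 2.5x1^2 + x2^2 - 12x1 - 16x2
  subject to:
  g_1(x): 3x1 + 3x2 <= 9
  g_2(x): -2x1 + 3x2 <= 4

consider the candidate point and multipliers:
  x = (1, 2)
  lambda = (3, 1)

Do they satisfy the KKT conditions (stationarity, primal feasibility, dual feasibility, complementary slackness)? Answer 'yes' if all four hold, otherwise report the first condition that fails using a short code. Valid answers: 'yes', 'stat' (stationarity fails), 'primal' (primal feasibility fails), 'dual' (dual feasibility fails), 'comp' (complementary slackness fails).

Gradient of f: grad f(x) = Q x + c = (-7, -12)
Constraint values g_i(x) = a_i^T x - b_i:
  g_1((1, 2)) = 0
  g_2((1, 2)) = 0
Stationarity residual: grad f(x) + sum_i lambda_i a_i = (0, 0)
  -> stationarity OK
Primal feasibility (all g_i <= 0): OK
Dual feasibility (all lambda_i >= 0): OK
Complementary slackness (lambda_i * g_i(x) = 0 for all i): OK

Verdict: yes, KKT holds.

yes


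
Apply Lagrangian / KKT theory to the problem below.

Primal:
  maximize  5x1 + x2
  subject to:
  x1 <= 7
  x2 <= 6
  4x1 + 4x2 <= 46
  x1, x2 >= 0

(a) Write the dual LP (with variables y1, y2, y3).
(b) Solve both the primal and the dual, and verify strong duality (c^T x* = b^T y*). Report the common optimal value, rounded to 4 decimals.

The standard primal-dual pair for 'max c^T x s.t. A x <= b, x >= 0' is:
  Dual:  min b^T y  s.t.  A^T y >= c,  y >= 0.

So the dual LP is:
  minimize  7y1 + 6y2 + 46y3
  subject to:
    y1 + 4y3 >= 5
    y2 + 4y3 >= 1
    y1, y2, y3 >= 0

Solving the primal: x* = (7, 4.5).
  primal value c^T x* = 39.5.
Solving the dual: y* = (4, 0, 0.25).
  dual value b^T y* = 39.5.
Strong duality: c^T x* = b^T y*. Confirmed.

39.5


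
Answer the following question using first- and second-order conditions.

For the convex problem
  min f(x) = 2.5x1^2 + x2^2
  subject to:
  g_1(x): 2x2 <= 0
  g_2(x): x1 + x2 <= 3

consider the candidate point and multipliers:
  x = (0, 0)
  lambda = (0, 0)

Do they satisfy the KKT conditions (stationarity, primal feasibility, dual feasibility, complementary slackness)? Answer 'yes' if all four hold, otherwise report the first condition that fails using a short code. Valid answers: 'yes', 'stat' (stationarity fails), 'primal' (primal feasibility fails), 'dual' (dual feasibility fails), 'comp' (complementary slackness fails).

Gradient of f: grad f(x) = Q x + c = (0, 0)
Constraint values g_i(x) = a_i^T x - b_i:
  g_1((0, 0)) = 0
  g_2((0, 0)) = -3
Stationarity residual: grad f(x) + sum_i lambda_i a_i = (0, 0)
  -> stationarity OK
Primal feasibility (all g_i <= 0): OK
Dual feasibility (all lambda_i >= 0): OK
Complementary slackness (lambda_i * g_i(x) = 0 for all i): OK

Verdict: yes, KKT holds.

yes


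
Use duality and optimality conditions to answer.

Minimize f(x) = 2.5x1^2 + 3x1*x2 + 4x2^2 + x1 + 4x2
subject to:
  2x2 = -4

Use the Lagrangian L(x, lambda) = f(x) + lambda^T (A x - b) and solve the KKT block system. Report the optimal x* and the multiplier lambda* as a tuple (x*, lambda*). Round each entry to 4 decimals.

Form the Lagrangian:
  L(x, lambda) = (1/2) x^T Q x + c^T x + lambda^T (A x - b)
Stationarity (grad_x L = 0): Q x + c + A^T lambda = 0.
Primal feasibility: A x = b.

This gives the KKT block system:
  [ Q   A^T ] [ x     ]   [-c ]
  [ A    0  ] [ lambda ] = [ b ]

Solving the linear system:
  x*      = (1, -2)
  lambda* = (4.5)
  f(x*)   = 5.5

x* = (1, -2), lambda* = (4.5)


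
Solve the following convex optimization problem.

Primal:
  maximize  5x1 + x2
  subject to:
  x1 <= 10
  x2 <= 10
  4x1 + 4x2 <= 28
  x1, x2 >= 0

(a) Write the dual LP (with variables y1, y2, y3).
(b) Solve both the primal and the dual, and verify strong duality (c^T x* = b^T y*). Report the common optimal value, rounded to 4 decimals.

The standard primal-dual pair for 'max c^T x s.t. A x <= b, x >= 0' is:
  Dual:  min b^T y  s.t.  A^T y >= c,  y >= 0.

So the dual LP is:
  minimize  10y1 + 10y2 + 28y3
  subject to:
    y1 + 4y3 >= 5
    y2 + 4y3 >= 1
    y1, y2, y3 >= 0

Solving the primal: x* = (7, 0).
  primal value c^T x* = 35.
Solving the dual: y* = (0, 0, 1.25).
  dual value b^T y* = 35.
Strong duality: c^T x* = b^T y*. Confirmed.

35


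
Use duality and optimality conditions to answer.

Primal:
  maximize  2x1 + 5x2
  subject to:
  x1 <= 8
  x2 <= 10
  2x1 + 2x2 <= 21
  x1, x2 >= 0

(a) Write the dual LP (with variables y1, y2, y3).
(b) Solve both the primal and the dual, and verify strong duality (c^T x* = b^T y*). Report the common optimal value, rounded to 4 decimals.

The standard primal-dual pair for 'max c^T x s.t. A x <= b, x >= 0' is:
  Dual:  min b^T y  s.t.  A^T y >= c,  y >= 0.

So the dual LP is:
  minimize  8y1 + 10y2 + 21y3
  subject to:
    y1 + 2y3 >= 2
    y2 + 2y3 >= 5
    y1, y2, y3 >= 0

Solving the primal: x* = (0.5, 10).
  primal value c^T x* = 51.
Solving the dual: y* = (0, 3, 1).
  dual value b^T y* = 51.
Strong duality: c^T x* = b^T y*. Confirmed.

51


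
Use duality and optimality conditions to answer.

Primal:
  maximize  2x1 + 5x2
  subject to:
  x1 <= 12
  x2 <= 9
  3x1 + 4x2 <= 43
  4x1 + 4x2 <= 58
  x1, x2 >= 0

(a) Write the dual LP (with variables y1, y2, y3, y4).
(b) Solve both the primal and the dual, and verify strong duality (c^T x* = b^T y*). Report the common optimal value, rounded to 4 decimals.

The standard primal-dual pair for 'max c^T x s.t. A x <= b, x >= 0' is:
  Dual:  min b^T y  s.t.  A^T y >= c,  y >= 0.

So the dual LP is:
  minimize  12y1 + 9y2 + 43y3 + 58y4
  subject to:
    y1 + 3y3 + 4y4 >= 2
    y2 + 4y3 + 4y4 >= 5
    y1, y2, y3, y4 >= 0

Solving the primal: x* = (2.3333, 9).
  primal value c^T x* = 49.6667.
Solving the dual: y* = (0, 2.3333, 0.6667, 0).
  dual value b^T y* = 49.6667.
Strong duality: c^T x* = b^T y*. Confirmed.

49.6667


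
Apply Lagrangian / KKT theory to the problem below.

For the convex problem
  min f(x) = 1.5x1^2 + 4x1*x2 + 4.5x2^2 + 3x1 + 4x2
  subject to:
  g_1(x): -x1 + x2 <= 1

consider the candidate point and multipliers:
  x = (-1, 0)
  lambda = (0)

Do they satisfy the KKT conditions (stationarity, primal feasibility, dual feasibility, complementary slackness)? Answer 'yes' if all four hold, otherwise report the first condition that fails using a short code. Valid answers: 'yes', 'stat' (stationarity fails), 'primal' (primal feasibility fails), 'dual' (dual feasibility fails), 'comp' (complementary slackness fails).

Gradient of f: grad f(x) = Q x + c = (0, 0)
Constraint values g_i(x) = a_i^T x - b_i:
  g_1((-1, 0)) = 0
Stationarity residual: grad f(x) + sum_i lambda_i a_i = (0, 0)
  -> stationarity OK
Primal feasibility (all g_i <= 0): OK
Dual feasibility (all lambda_i >= 0): OK
Complementary slackness (lambda_i * g_i(x) = 0 for all i): OK

Verdict: yes, KKT holds.

yes


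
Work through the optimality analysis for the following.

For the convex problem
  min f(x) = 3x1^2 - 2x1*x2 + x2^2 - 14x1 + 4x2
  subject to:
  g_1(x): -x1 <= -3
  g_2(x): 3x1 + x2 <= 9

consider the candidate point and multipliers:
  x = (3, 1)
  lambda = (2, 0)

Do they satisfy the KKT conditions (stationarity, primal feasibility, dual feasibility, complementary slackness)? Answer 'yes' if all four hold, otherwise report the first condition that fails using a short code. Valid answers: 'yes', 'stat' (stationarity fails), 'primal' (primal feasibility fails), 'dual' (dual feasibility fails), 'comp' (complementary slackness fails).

Gradient of f: grad f(x) = Q x + c = (2, 0)
Constraint values g_i(x) = a_i^T x - b_i:
  g_1((3, 1)) = 0
  g_2((3, 1)) = 1
Stationarity residual: grad f(x) + sum_i lambda_i a_i = (0, 0)
  -> stationarity OK
Primal feasibility (all g_i <= 0): FAILS
Dual feasibility (all lambda_i >= 0): OK
Complementary slackness (lambda_i * g_i(x) = 0 for all i): OK

Verdict: the first failing condition is primal_feasibility -> primal.

primal


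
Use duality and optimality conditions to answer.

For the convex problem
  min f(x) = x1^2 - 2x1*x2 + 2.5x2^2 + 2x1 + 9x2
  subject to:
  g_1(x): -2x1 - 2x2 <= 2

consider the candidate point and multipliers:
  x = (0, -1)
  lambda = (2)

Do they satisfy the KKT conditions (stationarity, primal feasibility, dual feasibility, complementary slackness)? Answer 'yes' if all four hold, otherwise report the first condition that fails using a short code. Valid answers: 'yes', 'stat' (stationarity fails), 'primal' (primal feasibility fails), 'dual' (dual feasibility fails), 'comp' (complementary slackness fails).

Gradient of f: grad f(x) = Q x + c = (4, 4)
Constraint values g_i(x) = a_i^T x - b_i:
  g_1((0, -1)) = 0
Stationarity residual: grad f(x) + sum_i lambda_i a_i = (0, 0)
  -> stationarity OK
Primal feasibility (all g_i <= 0): OK
Dual feasibility (all lambda_i >= 0): OK
Complementary slackness (lambda_i * g_i(x) = 0 for all i): OK

Verdict: yes, KKT holds.

yes


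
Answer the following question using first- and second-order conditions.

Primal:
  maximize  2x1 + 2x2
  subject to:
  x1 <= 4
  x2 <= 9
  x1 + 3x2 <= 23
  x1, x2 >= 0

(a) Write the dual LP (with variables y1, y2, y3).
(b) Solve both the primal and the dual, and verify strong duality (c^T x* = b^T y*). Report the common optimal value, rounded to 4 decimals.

The standard primal-dual pair for 'max c^T x s.t. A x <= b, x >= 0' is:
  Dual:  min b^T y  s.t.  A^T y >= c,  y >= 0.

So the dual LP is:
  minimize  4y1 + 9y2 + 23y3
  subject to:
    y1 + y3 >= 2
    y2 + 3y3 >= 2
    y1, y2, y3 >= 0

Solving the primal: x* = (4, 6.3333).
  primal value c^T x* = 20.6667.
Solving the dual: y* = (1.3333, 0, 0.6667).
  dual value b^T y* = 20.6667.
Strong duality: c^T x* = b^T y*. Confirmed.

20.6667


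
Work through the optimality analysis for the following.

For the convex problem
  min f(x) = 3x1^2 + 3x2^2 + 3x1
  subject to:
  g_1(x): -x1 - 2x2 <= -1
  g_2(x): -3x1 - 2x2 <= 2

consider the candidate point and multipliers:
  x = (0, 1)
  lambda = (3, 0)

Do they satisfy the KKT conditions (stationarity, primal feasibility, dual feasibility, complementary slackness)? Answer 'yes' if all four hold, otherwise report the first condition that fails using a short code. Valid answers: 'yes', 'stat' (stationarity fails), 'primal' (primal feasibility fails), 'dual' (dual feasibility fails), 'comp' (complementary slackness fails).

Gradient of f: grad f(x) = Q x + c = (3, 6)
Constraint values g_i(x) = a_i^T x - b_i:
  g_1((0, 1)) = -1
  g_2((0, 1)) = -4
Stationarity residual: grad f(x) + sum_i lambda_i a_i = (0, 0)
  -> stationarity OK
Primal feasibility (all g_i <= 0): OK
Dual feasibility (all lambda_i >= 0): OK
Complementary slackness (lambda_i * g_i(x) = 0 for all i): FAILS

Verdict: the first failing condition is complementary_slackness -> comp.

comp


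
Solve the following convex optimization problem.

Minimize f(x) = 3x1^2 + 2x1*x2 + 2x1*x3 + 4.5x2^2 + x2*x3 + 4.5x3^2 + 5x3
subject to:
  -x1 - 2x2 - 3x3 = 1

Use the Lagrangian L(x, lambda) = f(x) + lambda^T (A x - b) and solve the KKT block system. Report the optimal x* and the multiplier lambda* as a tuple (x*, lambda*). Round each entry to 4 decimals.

Form the Lagrangian:
  L(x, lambda) = (1/2) x^T Q x + c^T x + lambda^T (A x - b)
Stationarity (grad_x L = 0): Q x + c + A^T lambda = 0.
Primal feasibility: A x = b.

This gives the KKT block system:
  [ Q   A^T ] [ x     ]   [-c ]
  [ A    0  ] [ lambda ] = [ b ]

Solving the linear system:
  x*      = (0.1923, 0.1044, -0.467)
  lambda* = (0.4286)
  f(x*)   = -1.3819

x* = (0.1923, 0.1044, -0.467), lambda* = (0.4286)


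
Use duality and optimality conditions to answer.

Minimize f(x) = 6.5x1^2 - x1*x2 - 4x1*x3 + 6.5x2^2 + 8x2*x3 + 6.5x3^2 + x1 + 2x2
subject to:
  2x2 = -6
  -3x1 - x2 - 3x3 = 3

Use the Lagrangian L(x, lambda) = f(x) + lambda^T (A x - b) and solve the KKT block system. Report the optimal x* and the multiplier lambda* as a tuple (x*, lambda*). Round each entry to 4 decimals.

Form the Lagrangian:
  L(x, lambda) = (1/2) x^T Q x + c^T x + lambda^T (A x - b)
Stationarity (grad_x L = 0): Q x + c + A^T lambda = 0.
Primal feasibility: A x = b.

This gives the KKT block system:
  [ Q   A^T ] [ x     ]   [-c ]
  [ A    0  ] [ lambda ] = [ b ]

Solving the linear system:
  x*      = (-0.8235, -3, 0.8235)
  lambda* = (13.1275, -3.3333)
  f(x*)   = 40.9706

x* = (-0.8235, -3, 0.8235), lambda* = (13.1275, -3.3333)


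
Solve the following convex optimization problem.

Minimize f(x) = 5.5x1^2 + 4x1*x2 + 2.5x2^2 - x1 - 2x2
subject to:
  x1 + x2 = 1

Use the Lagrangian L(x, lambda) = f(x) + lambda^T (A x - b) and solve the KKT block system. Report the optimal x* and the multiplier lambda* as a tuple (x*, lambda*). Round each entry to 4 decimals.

Form the Lagrangian:
  L(x, lambda) = (1/2) x^T Q x + c^T x + lambda^T (A x - b)
Stationarity (grad_x L = 0): Q x + c + A^T lambda = 0.
Primal feasibility: A x = b.

This gives the KKT block system:
  [ Q   A^T ] [ x     ]   [-c ]
  [ A    0  ] [ lambda ] = [ b ]

Solving the linear system:
  x*      = (0, 1)
  lambda* = (-3)
  f(x*)   = 0.5

x* = (0, 1), lambda* = (-3)


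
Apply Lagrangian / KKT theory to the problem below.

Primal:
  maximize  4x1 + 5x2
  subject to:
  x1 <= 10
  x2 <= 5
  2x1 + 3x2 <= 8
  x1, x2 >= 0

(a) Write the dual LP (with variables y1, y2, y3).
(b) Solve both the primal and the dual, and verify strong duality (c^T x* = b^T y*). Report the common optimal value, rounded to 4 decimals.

The standard primal-dual pair for 'max c^T x s.t. A x <= b, x >= 0' is:
  Dual:  min b^T y  s.t.  A^T y >= c,  y >= 0.

So the dual LP is:
  minimize  10y1 + 5y2 + 8y3
  subject to:
    y1 + 2y3 >= 4
    y2 + 3y3 >= 5
    y1, y2, y3 >= 0

Solving the primal: x* = (4, 0).
  primal value c^T x* = 16.
Solving the dual: y* = (0, 0, 2).
  dual value b^T y* = 16.
Strong duality: c^T x* = b^T y*. Confirmed.

16


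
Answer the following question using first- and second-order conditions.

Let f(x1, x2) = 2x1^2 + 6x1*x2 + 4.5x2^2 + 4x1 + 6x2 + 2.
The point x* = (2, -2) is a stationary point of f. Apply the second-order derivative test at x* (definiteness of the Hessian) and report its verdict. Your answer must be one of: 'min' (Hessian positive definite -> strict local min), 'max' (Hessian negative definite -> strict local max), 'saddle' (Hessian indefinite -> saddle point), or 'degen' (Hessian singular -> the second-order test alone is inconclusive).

Compute the Hessian H = grad^2 f:
  H = [[4, 6], [6, 9]]
Verify stationarity: grad f(x*) = H x* + g = (0, 0).
Eigenvalues of H: 0, 13.
H has a zero eigenvalue (singular; positive semidefinite but not definite), so H is neither positive definite, negative definite, nor indefinite. The second-order test alone is inconclusive -> degen.
(Indeed, f is constant along the null direction of H through x*, so x* is not a strict local extremum.)

degen


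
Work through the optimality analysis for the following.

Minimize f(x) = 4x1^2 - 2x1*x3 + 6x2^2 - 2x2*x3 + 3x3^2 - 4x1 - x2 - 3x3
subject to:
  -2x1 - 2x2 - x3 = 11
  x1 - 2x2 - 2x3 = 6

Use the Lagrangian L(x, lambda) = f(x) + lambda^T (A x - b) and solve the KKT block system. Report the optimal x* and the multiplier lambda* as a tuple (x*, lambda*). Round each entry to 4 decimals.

Form the Lagrangian:
  L(x, lambda) = (1/2) x^T Q x + c^T x + lambda^T (A x - b)
Stationarity (grad_x L = 0): Q x + c + A^T lambda = 0.
Primal feasibility: A x = b.

This gives the KKT block system:
  [ Q   A^T ] [ x     ]   [-c ]
  [ A    0  ] [ lambda ] = [ b ]

Solving the linear system:
  x*      = (-2.4677, -1.8306, -2.4032)
  lambda* = (-9.3387, 0.2581)
  f(x*)   = 60.0444

x* = (-2.4677, -1.8306, -2.4032), lambda* = (-9.3387, 0.2581)


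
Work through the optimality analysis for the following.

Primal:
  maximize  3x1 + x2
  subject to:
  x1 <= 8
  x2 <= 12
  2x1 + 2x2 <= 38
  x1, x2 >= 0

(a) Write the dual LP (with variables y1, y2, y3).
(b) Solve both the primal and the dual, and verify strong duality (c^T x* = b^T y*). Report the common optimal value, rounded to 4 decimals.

The standard primal-dual pair for 'max c^T x s.t. A x <= b, x >= 0' is:
  Dual:  min b^T y  s.t.  A^T y >= c,  y >= 0.

So the dual LP is:
  minimize  8y1 + 12y2 + 38y3
  subject to:
    y1 + 2y3 >= 3
    y2 + 2y3 >= 1
    y1, y2, y3 >= 0

Solving the primal: x* = (8, 11).
  primal value c^T x* = 35.
Solving the dual: y* = (2, 0, 0.5).
  dual value b^T y* = 35.
Strong duality: c^T x* = b^T y*. Confirmed.

35


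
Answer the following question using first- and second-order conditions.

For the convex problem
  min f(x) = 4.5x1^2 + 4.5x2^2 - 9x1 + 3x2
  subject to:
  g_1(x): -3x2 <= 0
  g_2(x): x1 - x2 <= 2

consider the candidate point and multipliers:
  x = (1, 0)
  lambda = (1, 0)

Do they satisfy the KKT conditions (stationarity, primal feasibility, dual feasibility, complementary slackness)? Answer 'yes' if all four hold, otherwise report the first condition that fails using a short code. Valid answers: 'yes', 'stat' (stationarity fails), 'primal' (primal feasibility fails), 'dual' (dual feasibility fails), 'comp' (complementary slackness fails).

Gradient of f: grad f(x) = Q x + c = (0, 3)
Constraint values g_i(x) = a_i^T x - b_i:
  g_1((1, 0)) = 0
  g_2((1, 0)) = -1
Stationarity residual: grad f(x) + sum_i lambda_i a_i = (0, 0)
  -> stationarity OK
Primal feasibility (all g_i <= 0): OK
Dual feasibility (all lambda_i >= 0): OK
Complementary slackness (lambda_i * g_i(x) = 0 for all i): OK

Verdict: yes, KKT holds.

yes


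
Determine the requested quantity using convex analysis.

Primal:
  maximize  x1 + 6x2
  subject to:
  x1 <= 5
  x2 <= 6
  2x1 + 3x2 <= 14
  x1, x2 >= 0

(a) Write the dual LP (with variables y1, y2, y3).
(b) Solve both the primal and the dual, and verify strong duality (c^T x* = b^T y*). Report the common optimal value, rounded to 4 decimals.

The standard primal-dual pair for 'max c^T x s.t. A x <= b, x >= 0' is:
  Dual:  min b^T y  s.t.  A^T y >= c,  y >= 0.

So the dual LP is:
  minimize  5y1 + 6y2 + 14y3
  subject to:
    y1 + 2y3 >= 1
    y2 + 3y3 >= 6
    y1, y2, y3 >= 0

Solving the primal: x* = (0, 4.6667).
  primal value c^T x* = 28.
Solving the dual: y* = (0, 0, 2).
  dual value b^T y* = 28.
Strong duality: c^T x* = b^T y*. Confirmed.

28


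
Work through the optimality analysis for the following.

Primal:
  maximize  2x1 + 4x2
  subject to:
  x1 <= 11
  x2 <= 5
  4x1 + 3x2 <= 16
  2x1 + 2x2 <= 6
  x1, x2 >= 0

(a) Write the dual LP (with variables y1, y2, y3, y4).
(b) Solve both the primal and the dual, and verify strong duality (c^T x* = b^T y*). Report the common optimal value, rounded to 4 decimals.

The standard primal-dual pair for 'max c^T x s.t. A x <= b, x >= 0' is:
  Dual:  min b^T y  s.t.  A^T y >= c,  y >= 0.

So the dual LP is:
  minimize  11y1 + 5y2 + 16y3 + 6y4
  subject to:
    y1 + 4y3 + 2y4 >= 2
    y2 + 3y3 + 2y4 >= 4
    y1, y2, y3, y4 >= 0

Solving the primal: x* = (0, 3).
  primal value c^T x* = 12.
Solving the dual: y* = (0, 0, 0, 2).
  dual value b^T y* = 12.
Strong duality: c^T x* = b^T y*. Confirmed.

12


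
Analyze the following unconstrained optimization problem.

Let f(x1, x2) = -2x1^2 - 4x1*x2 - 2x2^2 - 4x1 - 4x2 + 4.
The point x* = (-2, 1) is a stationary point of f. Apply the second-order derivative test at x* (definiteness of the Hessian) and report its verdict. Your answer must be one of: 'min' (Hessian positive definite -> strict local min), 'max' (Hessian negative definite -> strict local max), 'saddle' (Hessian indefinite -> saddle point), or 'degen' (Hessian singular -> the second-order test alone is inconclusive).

Compute the Hessian H = grad^2 f:
  H = [[-4, -4], [-4, -4]]
Verify stationarity: grad f(x*) = H x* + g = (0, 0).
Eigenvalues of H: -8, 0.
H has a zero eigenvalue (singular; negative semidefinite but not definite), so H is neither positive definite, negative definite, nor indefinite. The second-order test alone is inconclusive -> degen.
(Indeed, f is constant along the null direction of H through x*, so x* is not a strict local extremum.)

degen


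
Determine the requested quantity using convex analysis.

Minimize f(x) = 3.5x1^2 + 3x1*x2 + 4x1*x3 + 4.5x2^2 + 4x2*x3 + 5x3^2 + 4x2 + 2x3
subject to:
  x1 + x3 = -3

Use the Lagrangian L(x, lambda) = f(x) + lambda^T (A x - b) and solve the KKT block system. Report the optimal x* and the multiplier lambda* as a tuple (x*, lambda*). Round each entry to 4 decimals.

Form the Lagrangian:
  L(x, lambda) = (1/2) x^T Q x + c^T x + lambda^T (A x - b)
Stationarity (grad_x L = 0): Q x + c + A^T lambda = 0.
Primal feasibility: A x = b.

This gives the KKT block system:
  [ Q   A^T ] [ x     ]   [-c ]
  [ A    0  ] [ lambda ] = [ b ]

Solving the linear system:
  x*      = (-1.7, 0.7, -1.3)
  lambda* = (15)
  f(x*)   = 22.6

x* = (-1.7, 0.7, -1.3), lambda* = (15)


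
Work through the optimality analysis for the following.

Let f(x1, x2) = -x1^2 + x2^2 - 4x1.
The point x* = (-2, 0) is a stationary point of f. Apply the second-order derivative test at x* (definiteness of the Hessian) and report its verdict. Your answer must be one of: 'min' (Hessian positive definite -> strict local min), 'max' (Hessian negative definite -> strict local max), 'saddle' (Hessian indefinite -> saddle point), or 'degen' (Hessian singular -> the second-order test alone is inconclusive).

Compute the Hessian H = grad^2 f:
  H = [[-2, 0], [0, 2]]
Verify stationarity: grad f(x*) = H x* + g = (0, 0).
Eigenvalues of H: -2, 2.
Eigenvalues have mixed signs, so H is indefinite -> x* is a saddle point.

saddle


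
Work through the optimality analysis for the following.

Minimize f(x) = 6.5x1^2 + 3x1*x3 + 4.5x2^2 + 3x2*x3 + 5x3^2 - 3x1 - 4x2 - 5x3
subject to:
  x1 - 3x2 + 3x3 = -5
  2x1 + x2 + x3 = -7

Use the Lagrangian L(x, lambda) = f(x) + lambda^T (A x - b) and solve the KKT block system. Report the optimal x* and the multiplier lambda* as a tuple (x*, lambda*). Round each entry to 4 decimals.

Form the Lagrangian:
  L(x, lambda) = (1/2) x^T Q x + c^T x + lambda^T (A x - b)
Stationarity (grad_x L = 0): Q x + c + A^T lambda = 0.
Primal feasibility: A x = b.

This gives the KKT block system:
  [ Q   A^T ] [ x     ]   [-c ]
  [ A    0  ] [ lambda ] = [ b ]

Solving the linear system:
  x*      = (-2.6468, -0.461, -1.2454)
  lambda* = (2.482, 19.3313)
  f(x*)   = 81.8703

x* = (-2.6468, -0.461, -1.2454), lambda* = (2.482, 19.3313)


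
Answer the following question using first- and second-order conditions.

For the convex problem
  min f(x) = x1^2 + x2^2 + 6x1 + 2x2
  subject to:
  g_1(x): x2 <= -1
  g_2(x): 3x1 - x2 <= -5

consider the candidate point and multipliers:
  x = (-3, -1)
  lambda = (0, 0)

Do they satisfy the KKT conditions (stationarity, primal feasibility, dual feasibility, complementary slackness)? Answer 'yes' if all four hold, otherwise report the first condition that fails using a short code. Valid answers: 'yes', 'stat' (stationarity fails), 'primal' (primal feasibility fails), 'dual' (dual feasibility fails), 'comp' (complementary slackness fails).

Gradient of f: grad f(x) = Q x + c = (0, 0)
Constraint values g_i(x) = a_i^T x - b_i:
  g_1((-3, -1)) = 0
  g_2((-3, -1)) = -3
Stationarity residual: grad f(x) + sum_i lambda_i a_i = (0, 0)
  -> stationarity OK
Primal feasibility (all g_i <= 0): OK
Dual feasibility (all lambda_i >= 0): OK
Complementary slackness (lambda_i * g_i(x) = 0 for all i): OK

Verdict: yes, KKT holds.

yes


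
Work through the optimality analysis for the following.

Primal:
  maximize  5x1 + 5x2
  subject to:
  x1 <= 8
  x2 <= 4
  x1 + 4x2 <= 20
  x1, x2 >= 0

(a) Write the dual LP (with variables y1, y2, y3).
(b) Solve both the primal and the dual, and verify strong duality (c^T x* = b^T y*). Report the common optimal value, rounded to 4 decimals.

The standard primal-dual pair for 'max c^T x s.t. A x <= b, x >= 0' is:
  Dual:  min b^T y  s.t.  A^T y >= c,  y >= 0.

So the dual LP is:
  minimize  8y1 + 4y2 + 20y3
  subject to:
    y1 + y3 >= 5
    y2 + 4y3 >= 5
    y1, y2, y3 >= 0

Solving the primal: x* = (8, 3).
  primal value c^T x* = 55.
Solving the dual: y* = (3.75, 0, 1.25).
  dual value b^T y* = 55.
Strong duality: c^T x* = b^T y*. Confirmed.

55


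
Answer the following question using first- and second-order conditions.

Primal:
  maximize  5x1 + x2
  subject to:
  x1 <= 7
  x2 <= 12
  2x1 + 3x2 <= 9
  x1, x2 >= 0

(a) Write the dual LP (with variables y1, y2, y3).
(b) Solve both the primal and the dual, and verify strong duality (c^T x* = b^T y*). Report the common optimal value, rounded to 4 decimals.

The standard primal-dual pair for 'max c^T x s.t. A x <= b, x >= 0' is:
  Dual:  min b^T y  s.t.  A^T y >= c,  y >= 0.

So the dual LP is:
  minimize  7y1 + 12y2 + 9y3
  subject to:
    y1 + 2y3 >= 5
    y2 + 3y3 >= 1
    y1, y2, y3 >= 0

Solving the primal: x* = (4.5, 0).
  primal value c^T x* = 22.5.
Solving the dual: y* = (0, 0, 2.5).
  dual value b^T y* = 22.5.
Strong duality: c^T x* = b^T y*. Confirmed.

22.5


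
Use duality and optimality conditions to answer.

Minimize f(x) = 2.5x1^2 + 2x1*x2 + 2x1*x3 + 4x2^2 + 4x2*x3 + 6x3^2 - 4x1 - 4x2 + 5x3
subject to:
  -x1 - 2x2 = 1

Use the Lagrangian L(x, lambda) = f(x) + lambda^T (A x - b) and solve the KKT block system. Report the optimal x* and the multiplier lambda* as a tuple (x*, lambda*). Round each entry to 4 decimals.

Form the Lagrangian:
  L(x, lambda) = (1/2) x^T Q x + c^T x + lambda^T (A x - b)
Stationarity (grad_x L = 0): Q x + c + A^T lambda = 0.
Primal feasibility: A x = b.

This gives the KKT block system:
  [ Q   A^T ] [ x     ]   [-c ]
  [ A    0  ] [ lambda ] = [ b ]

Solving the linear system:
  x*      = (0.2, -0.6, -0.25)
  lambda* = (-4.7)
  f(x*)   = 2.525

x* = (0.2, -0.6, -0.25), lambda* = (-4.7)


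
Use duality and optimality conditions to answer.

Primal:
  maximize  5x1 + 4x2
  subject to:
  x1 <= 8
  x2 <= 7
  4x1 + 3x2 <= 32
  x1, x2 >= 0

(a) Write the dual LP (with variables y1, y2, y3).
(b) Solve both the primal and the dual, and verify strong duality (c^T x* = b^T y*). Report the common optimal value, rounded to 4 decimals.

The standard primal-dual pair for 'max c^T x s.t. A x <= b, x >= 0' is:
  Dual:  min b^T y  s.t.  A^T y >= c,  y >= 0.

So the dual LP is:
  minimize  8y1 + 7y2 + 32y3
  subject to:
    y1 + 4y3 >= 5
    y2 + 3y3 >= 4
    y1, y2, y3 >= 0

Solving the primal: x* = (2.75, 7).
  primal value c^T x* = 41.75.
Solving the dual: y* = (0, 0.25, 1.25).
  dual value b^T y* = 41.75.
Strong duality: c^T x* = b^T y*. Confirmed.

41.75


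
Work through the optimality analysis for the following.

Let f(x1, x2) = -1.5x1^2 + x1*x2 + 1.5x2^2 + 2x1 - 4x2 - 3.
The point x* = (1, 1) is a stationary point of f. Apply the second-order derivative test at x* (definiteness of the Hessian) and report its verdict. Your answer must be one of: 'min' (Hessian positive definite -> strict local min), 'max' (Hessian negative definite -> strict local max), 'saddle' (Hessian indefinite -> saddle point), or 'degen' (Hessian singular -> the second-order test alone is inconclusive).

Compute the Hessian H = grad^2 f:
  H = [[-3, 1], [1, 3]]
Verify stationarity: grad f(x*) = H x* + g = (0, 0).
Eigenvalues of H: -3.1623, 3.1623.
Eigenvalues have mixed signs, so H is indefinite -> x* is a saddle point.

saddle


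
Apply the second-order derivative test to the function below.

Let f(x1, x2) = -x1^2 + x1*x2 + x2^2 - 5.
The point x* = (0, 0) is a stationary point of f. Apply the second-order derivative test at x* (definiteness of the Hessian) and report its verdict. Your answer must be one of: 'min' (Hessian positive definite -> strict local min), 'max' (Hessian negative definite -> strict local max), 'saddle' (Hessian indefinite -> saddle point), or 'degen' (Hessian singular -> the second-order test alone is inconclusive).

Compute the Hessian H = grad^2 f:
  H = [[-2, 1], [1, 2]]
Verify stationarity: grad f(x*) = H x* + g = (0, 0).
Eigenvalues of H: -2.2361, 2.2361.
Eigenvalues have mixed signs, so H is indefinite -> x* is a saddle point.

saddle


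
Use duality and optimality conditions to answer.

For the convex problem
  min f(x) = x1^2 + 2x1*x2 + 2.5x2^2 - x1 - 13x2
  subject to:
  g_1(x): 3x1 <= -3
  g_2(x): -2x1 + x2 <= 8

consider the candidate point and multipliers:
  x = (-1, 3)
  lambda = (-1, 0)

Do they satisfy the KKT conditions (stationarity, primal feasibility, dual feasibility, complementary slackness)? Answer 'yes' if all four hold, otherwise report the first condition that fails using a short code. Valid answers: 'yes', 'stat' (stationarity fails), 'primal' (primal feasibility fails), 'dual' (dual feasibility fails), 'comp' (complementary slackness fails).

Gradient of f: grad f(x) = Q x + c = (3, 0)
Constraint values g_i(x) = a_i^T x - b_i:
  g_1((-1, 3)) = 0
  g_2((-1, 3)) = -3
Stationarity residual: grad f(x) + sum_i lambda_i a_i = (0, 0)
  -> stationarity OK
Primal feasibility (all g_i <= 0): OK
Dual feasibility (all lambda_i >= 0): FAILS
Complementary slackness (lambda_i * g_i(x) = 0 for all i): OK

Verdict: the first failing condition is dual_feasibility -> dual.

dual


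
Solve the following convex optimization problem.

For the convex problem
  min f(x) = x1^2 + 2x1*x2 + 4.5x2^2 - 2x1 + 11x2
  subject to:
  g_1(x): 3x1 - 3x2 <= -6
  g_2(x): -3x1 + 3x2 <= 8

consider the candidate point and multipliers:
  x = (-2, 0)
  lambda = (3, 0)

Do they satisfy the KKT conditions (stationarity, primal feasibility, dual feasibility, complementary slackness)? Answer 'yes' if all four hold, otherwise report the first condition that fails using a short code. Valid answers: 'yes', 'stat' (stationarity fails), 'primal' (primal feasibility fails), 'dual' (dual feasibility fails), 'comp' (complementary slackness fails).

Gradient of f: grad f(x) = Q x + c = (-6, 7)
Constraint values g_i(x) = a_i^T x - b_i:
  g_1((-2, 0)) = 0
  g_2((-2, 0)) = -2
Stationarity residual: grad f(x) + sum_i lambda_i a_i = (3, -2)
  -> stationarity FAILS
Primal feasibility (all g_i <= 0): OK
Dual feasibility (all lambda_i >= 0): OK
Complementary slackness (lambda_i * g_i(x) = 0 for all i): OK

Verdict: the first failing condition is stationarity -> stat.

stat


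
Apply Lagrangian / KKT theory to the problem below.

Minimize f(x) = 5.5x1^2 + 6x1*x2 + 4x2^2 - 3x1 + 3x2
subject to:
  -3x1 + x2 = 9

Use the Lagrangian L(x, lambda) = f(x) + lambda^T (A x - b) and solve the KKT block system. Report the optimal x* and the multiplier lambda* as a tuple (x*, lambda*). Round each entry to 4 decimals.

Form the Lagrangian:
  L(x, lambda) = (1/2) x^T Q x + c^T x + lambda^T (A x - b)
Stationarity (grad_x L = 0): Q x + c + A^T lambda = 0.
Primal feasibility: A x = b.

This gives the KKT block system:
  [ Q   A^T ] [ x     ]   [-c ]
  [ A    0  ] [ lambda ] = [ b ]

Solving the linear system:
  x*      = (-2.3193, 2.042)
  lambda* = (-5.4202)
  f(x*)   = 30.9328

x* = (-2.3193, 2.042), lambda* = (-5.4202)


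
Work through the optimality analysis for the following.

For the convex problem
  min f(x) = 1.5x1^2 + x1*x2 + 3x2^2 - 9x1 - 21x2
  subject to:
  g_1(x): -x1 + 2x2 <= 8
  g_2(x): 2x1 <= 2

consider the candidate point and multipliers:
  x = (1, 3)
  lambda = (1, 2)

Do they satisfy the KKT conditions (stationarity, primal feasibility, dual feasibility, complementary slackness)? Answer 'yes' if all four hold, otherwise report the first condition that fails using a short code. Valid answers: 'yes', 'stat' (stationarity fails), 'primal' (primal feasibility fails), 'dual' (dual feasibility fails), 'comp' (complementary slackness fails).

Gradient of f: grad f(x) = Q x + c = (-3, -2)
Constraint values g_i(x) = a_i^T x - b_i:
  g_1((1, 3)) = -3
  g_2((1, 3)) = 0
Stationarity residual: grad f(x) + sum_i lambda_i a_i = (0, 0)
  -> stationarity OK
Primal feasibility (all g_i <= 0): OK
Dual feasibility (all lambda_i >= 0): OK
Complementary slackness (lambda_i * g_i(x) = 0 for all i): FAILS

Verdict: the first failing condition is complementary_slackness -> comp.

comp


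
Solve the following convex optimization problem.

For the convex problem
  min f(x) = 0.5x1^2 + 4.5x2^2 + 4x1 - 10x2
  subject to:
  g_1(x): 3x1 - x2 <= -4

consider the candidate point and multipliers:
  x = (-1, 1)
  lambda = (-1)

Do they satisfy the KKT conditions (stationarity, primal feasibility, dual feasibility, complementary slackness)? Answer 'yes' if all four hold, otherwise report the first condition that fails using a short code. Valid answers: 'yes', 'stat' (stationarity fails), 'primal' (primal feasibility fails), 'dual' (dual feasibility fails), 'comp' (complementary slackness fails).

Gradient of f: grad f(x) = Q x + c = (3, -1)
Constraint values g_i(x) = a_i^T x - b_i:
  g_1((-1, 1)) = 0
Stationarity residual: grad f(x) + sum_i lambda_i a_i = (0, 0)
  -> stationarity OK
Primal feasibility (all g_i <= 0): OK
Dual feasibility (all lambda_i >= 0): FAILS
Complementary slackness (lambda_i * g_i(x) = 0 for all i): OK

Verdict: the first failing condition is dual_feasibility -> dual.

dual


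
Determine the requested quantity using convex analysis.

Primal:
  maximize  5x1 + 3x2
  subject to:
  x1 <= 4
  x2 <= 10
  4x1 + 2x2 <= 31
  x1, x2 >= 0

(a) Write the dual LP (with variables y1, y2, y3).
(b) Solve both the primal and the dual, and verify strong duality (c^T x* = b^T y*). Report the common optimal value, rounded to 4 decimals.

The standard primal-dual pair for 'max c^T x s.t. A x <= b, x >= 0' is:
  Dual:  min b^T y  s.t.  A^T y >= c,  y >= 0.

So the dual LP is:
  minimize  4y1 + 10y2 + 31y3
  subject to:
    y1 + 4y3 >= 5
    y2 + 2y3 >= 3
    y1, y2, y3 >= 0

Solving the primal: x* = (2.75, 10).
  primal value c^T x* = 43.75.
Solving the dual: y* = (0, 0.5, 1.25).
  dual value b^T y* = 43.75.
Strong duality: c^T x* = b^T y*. Confirmed.

43.75


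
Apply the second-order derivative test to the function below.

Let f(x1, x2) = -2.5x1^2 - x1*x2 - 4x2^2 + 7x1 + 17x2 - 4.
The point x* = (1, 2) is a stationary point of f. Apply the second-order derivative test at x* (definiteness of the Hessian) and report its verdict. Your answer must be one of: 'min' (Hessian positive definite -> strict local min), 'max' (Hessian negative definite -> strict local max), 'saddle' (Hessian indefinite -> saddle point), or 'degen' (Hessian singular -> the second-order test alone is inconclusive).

Compute the Hessian H = grad^2 f:
  H = [[-5, -1], [-1, -8]]
Verify stationarity: grad f(x*) = H x* + g = (0, 0).
Eigenvalues of H: -8.3028, -4.6972.
Both eigenvalues < 0, so H is negative definite -> x* is a strict local max.

max


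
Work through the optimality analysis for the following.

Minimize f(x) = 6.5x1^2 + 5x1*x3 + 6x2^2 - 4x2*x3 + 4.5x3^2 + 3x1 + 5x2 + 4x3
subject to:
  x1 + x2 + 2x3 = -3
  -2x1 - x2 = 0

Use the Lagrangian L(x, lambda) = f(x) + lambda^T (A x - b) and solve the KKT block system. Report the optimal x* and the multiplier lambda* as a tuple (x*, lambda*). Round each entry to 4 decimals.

Form the Lagrangian:
  L(x, lambda) = (1/2) x^T Q x + c^T x + lambda^T (A x - b)
Stationarity (grad_x L = 0): Q x + c + A^T lambda = 0.
Primal feasibility: A x = b.

This gives the KKT block system:
  [ Q   A^T ] [ x     ]   [-c ]
  [ A    0  ] [ lambda ] = [ b ]

Solving the linear system:
  x*      = (0.4098, -0.8197, -1.2951)
  lambda* = (1.1639, 1.5082)
  f(x*)   = -2.2787

x* = (0.4098, -0.8197, -1.2951), lambda* = (1.1639, 1.5082)


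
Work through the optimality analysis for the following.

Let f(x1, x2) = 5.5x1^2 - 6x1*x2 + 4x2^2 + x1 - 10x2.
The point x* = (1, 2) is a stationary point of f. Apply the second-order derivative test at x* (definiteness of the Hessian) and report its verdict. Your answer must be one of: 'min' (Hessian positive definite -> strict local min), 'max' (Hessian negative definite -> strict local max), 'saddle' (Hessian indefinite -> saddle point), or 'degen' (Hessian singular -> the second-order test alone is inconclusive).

Compute the Hessian H = grad^2 f:
  H = [[11, -6], [-6, 8]]
Verify stationarity: grad f(x*) = H x* + g = (0, 0).
Eigenvalues of H: 3.3153, 15.6847.
Both eigenvalues > 0, so H is positive definite -> x* is a strict local min.

min


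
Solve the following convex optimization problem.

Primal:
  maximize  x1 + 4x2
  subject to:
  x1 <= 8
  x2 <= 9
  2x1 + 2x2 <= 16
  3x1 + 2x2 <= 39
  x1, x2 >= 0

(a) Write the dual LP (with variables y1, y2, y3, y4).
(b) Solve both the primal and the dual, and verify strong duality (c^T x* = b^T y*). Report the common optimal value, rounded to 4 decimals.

The standard primal-dual pair for 'max c^T x s.t. A x <= b, x >= 0' is:
  Dual:  min b^T y  s.t.  A^T y >= c,  y >= 0.

So the dual LP is:
  minimize  8y1 + 9y2 + 16y3 + 39y4
  subject to:
    y1 + 2y3 + 3y4 >= 1
    y2 + 2y3 + 2y4 >= 4
    y1, y2, y3, y4 >= 0

Solving the primal: x* = (0, 8).
  primal value c^T x* = 32.
Solving the dual: y* = (0, 0, 2, 0).
  dual value b^T y* = 32.
Strong duality: c^T x* = b^T y*. Confirmed.

32


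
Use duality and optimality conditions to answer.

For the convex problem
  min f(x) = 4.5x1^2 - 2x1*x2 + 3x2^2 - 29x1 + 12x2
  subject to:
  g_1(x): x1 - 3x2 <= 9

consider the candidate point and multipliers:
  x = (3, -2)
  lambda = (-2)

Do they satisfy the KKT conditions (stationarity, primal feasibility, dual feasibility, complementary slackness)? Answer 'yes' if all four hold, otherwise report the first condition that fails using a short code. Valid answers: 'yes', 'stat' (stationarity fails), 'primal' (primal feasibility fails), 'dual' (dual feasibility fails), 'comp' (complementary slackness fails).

Gradient of f: grad f(x) = Q x + c = (2, -6)
Constraint values g_i(x) = a_i^T x - b_i:
  g_1((3, -2)) = 0
Stationarity residual: grad f(x) + sum_i lambda_i a_i = (0, 0)
  -> stationarity OK
Primal feasibility (all g_i <= 0): OK
Dual feasibility (all lambda_i >= 0): FAILS
Complementary slackness (lambda_i * g_i(x) = 0 for all i): OK

Verdict: the first failing condition is dual_feasibility -> dual.

dual


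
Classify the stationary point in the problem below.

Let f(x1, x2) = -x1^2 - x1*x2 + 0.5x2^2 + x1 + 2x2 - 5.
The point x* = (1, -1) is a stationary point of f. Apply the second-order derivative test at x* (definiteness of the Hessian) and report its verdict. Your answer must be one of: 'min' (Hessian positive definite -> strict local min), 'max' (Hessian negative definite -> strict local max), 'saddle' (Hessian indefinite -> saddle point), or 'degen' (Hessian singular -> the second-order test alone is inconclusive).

Compute the Hessian H = grad^2 f:
  H = [[-2, -1], [-1, 1]]
Verify stationarity: grad f(x*) = H x* + g = (0, 0).
Eigenvalues of H: -2.3028, 1.3028.
Eigenvalues have mixed signs, so H is indefinite -> x* is a saddle point.

saddle


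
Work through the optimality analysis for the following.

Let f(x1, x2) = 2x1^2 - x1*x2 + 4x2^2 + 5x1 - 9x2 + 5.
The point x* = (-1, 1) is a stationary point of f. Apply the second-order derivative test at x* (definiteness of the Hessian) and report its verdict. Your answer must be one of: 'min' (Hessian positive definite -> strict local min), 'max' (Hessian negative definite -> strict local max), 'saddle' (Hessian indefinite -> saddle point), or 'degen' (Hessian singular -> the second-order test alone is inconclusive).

Compute the Hessian H = grad^2 f:
  H = [[4, -1], [-1, 8]]
Verify stationarity: grad f(x*) = H x* + g = (0, 0).
Eigenvalues of H: 3.7639, 8.2361.
Both eigenvalues > 0, so H is positive definite -> x* is a strict local min.

min


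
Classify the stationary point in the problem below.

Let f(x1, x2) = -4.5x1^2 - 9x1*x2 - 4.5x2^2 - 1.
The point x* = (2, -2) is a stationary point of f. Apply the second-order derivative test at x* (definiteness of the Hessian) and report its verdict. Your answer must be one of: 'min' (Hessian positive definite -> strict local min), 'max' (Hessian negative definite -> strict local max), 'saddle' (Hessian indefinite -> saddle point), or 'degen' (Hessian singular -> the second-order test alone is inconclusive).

Compute the Hessian H = grad^2 f:
  H = [[-9, -9], [-9, -9]]
Verify stationarity: grad f(x*) = H x* + g = (0, 0).
Eigenvalues of H: -18, 0.
H has a zero eigenvalue (singular; negative semidefinite but not definite), so H is neither positive definite, negative definite, nor indefinite. The second-order test alone is inconclusive -> degen.
(Indeed, f is constant along the null direction of H through x*, so x* is not a strict local extremum.)

degen
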